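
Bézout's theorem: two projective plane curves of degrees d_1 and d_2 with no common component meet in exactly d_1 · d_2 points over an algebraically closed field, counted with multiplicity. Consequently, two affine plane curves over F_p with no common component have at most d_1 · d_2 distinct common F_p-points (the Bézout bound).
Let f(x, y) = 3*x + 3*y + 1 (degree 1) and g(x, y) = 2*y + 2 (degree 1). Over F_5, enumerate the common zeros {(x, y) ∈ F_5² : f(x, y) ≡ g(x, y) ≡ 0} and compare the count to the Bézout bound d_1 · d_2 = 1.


Common zeros: {(4, 4)}; count = 1; Bézout bound = 1.

deg(f) = 1, deg(g) = 1, so Bézout bound = 1.
Scan x ∈ F_5. For each x, list the y ∈ F_5 with f(x, y) ≡ 0 and those with g(x, y) ≡ 0 (mod 5); the common zeros in that column are the intersection.
  x = 0: f ≡ 0 at y ∈ {3}; g ≡ 0 at y ∈ {4}; common: ∅.
  x = 1: f ≡ 0 at y ∈ {2}; g ≡ 0 at y ∈ {4}; common: ∅.
  x = 2: f ≡ 0 at y ∈ {1}; g ≡ 0 at y ∈ {4}; common: ∅.
  x = 3: f ≡ 0 at y ∈ {0}; g ≡ 0 at y ∈ {4}; common: ∅.
  x = 4: f ≡ 0 at y ∈ {4}; g ≡ 0 at y ∈ {4}; common: {4}.
Collecting: common zeros = {(4, 4)}, so the count is 1.
Comparison with the Bézout bound: 1 ≤ 1 = deg(f)·deg(g), as expected for curves with no common component (the bound is attained).


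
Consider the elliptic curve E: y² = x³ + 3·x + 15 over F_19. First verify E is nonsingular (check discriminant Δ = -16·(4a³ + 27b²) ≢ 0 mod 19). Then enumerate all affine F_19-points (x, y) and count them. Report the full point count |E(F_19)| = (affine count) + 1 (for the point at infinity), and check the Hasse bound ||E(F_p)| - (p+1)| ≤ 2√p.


Affine points = {(1, 0), (8, 0), (9, 7), (9, 12), (10, 0), (11, 7), (11, 12), (13, 3), (13, 16), (16, 6), (16, 13), (17, 1), (17, 18), (18, 7), (18, 12)}; affine count = 15; |E(F_19)| = 16.

Discriminant check: Δ ∝ 4a³ + 27b² = 4·3³ + 27·15² = 4·27 + 27·225 ≡ 8 (mod 19). Nonzero ⇒ E is nonsingular.
For each x ∈ F_19, compute rhs = x³ + 3·x + 15 mod 19, then count y ∈ F_19 with y² ≡ rhs.
  x = 0: rhs = 15, matching y values: none (0 points).
  x = 1: rhs = 0, matching y values: 0 (1 points).
  x = 2: rhs = 10, matching y values: none (0 points).
  x = 3: rhs = 13, matching y values: none (0 points).
  x = 4: rhs = 15, matching y values: none (0 points).
  x = 5: rhs = 3, matching y values: none (0 points).
  x = 6: rhs = 2, matching y values: none (0 points).
  x = 7: rhs = 18, matching y values: none (0 points).
  x = 8: rhs = 0, matching y values: 0 (1 points).
  x = 9: rhs = 11, matching y values: 7, 12 (2 points).
  x = 10: rhs = 0, matching y values: 0 (1 points).
  x = 11: rhs = 11, matching y values: 7, 12 (2 points).
  x = 12: rhs = 12, matching y values: none (0 points).
  x = 13: rhs = 9, matching y values: 3, 16 (2 points).
  x = 14: rhs = 8, matching y values: none (0 points).
  x = 15: rhs = 15, matching y values: none (0 points).
  x = 16: rhs = 17, matching y values: 6, 13 (2 points).
  x = 17: rhs = 1, matching y values: 1, 18 (2 points).
  x = 18: rhs = 11, matching y values: 7, 12 (2 points).
Total affine count: 15.
Full point count |E(F_19)| = 15 + 1 = 16.
Hasse bound: |16 − (19+1)| = |-4| = 4 ≤ 2√19 ≈ 8.7178 ✓.


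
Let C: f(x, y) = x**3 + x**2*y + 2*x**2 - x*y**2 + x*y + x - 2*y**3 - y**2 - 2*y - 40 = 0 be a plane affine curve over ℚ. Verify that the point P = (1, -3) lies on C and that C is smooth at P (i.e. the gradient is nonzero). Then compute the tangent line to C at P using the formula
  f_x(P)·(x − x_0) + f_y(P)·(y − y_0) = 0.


Tangent line at P: -10*x - 42*y - 116 = 0.

Step 1: f(1, -3) = 0, so P lies on C.
Step 2: partial derivatives
  f_x(x, y) = 3*x**2 + 2*x*y + 4*x - y**2 + y + 1, f_y(x, y) = x**2 - 2*x*y + x - 6*y**2 - 2*y - 2.
  f_x(P) = -10, f_y(P) = -42 (gradient nonzero, so P is smooth).
Step 3: tangent line at P: -10·(x − 1) + -42·(y − -3) = 0.
Expanding: -10*x - 42*y - 116 = 0.


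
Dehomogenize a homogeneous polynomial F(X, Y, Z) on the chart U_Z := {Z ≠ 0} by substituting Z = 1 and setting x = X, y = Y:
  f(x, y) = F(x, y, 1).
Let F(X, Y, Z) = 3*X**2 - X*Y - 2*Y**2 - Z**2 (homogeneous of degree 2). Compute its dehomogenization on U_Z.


f(x, y) = 3*x**2 - x*y - 2*y**2 - 1

On U_Z we set Z = 1. Each monomial c·X^i·Y^j·Z^k in F becomes c·x^i·y^j·1^k = c·x^i·y^j.
Substituting Z = 1: F(X, Y, 1) = 3*x**2 - x*y - 2*y**2 - 1.
Note: deg(f) ≤ deg(F) = 2; strict inequality happens when F is divisible by Z (lost terms).


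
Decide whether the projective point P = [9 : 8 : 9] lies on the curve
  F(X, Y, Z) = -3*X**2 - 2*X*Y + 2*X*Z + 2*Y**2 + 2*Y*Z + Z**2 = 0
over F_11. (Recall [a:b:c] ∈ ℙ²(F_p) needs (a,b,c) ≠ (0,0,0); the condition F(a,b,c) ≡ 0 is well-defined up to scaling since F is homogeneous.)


F(9,8,9) ≡ 7 (mod 11); P is NOT on the curve.

Evaluate F(9, 8, 9) term-by-term (mod 11).
  -3*X**2 ↦ -3·81·1·1 = -243
  -2*X*Y ↦ -2·9·8·1 = -144
  2*X*Z ↦ 2·9·1·9 = 162
  2*Y**2 ↦ 2·1·64·1 = 128
  2*Y*Z ↦ 2·1·8·9 = 144
  Z**2 ↦ 1·1·1·81 = 81
Sum: F(9, 8, 9) = (-243) + (-144) + (162) + (128) + (144) + (81) = 128.
Reducing mod 11: 128 ≡ 7 (mod 11).
Since F(a, b, c) ≡ 7 ≠ 0 (mod 11), P does NOT lie on the curve.


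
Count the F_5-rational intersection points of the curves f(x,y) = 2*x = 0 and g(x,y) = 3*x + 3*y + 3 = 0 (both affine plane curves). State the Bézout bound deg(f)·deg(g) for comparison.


Common zeros: {(0, 4)}; count = 1; Bézout bound = 1.

deg(f) = 1, deg(g) = 1, so Bézout bound = 1.
Scan x ∈ F_5. For each x, list the y ∈ F_5 with f(x, y) ≡ 0 and those with g(x, y) ≡ 0 (mod 5); the common zeros in that column are the intersection.
  x = 0: f ≡ 0 at y ∈ {0, 1, 2, 3, 4}; g ≡ 0 at y ∈ {4}; common: {4}.
  x = 1: f ≡ 0 at y ∈ ∅; g ≡ 0 at y ∈ {3}; common: ∅.
  x = 2: f ≡ 0 at y ∈ ∅; g ≡ 0 at y ∈ {2}; common: ∅.
  x = 3: f ≡ 0 at y ∈ ∅; g ≡ 0 at y ∈ {1}; common: ∅.
  x = 4: f ≡ 0 at y ∈ ∅; g ≡ 0 at y ∈ {0}; common: ∅.
Collecting: common zeros = {(0, 4)}, so the count is 1.
Comparison with the Bézout bound: 1 ≤ 1 = deg(f)·deg(g), as expected for curves with no common component (the bound is attained).


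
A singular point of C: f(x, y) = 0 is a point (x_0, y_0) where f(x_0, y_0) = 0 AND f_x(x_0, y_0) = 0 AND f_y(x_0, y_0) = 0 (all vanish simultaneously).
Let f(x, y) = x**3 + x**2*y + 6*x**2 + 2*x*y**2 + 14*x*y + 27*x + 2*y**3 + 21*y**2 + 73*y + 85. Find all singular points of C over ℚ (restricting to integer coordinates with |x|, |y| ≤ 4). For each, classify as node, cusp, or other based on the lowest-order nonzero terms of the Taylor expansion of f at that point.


Singular points: {(-1, -3)}; classification: cusp.

Compute partial derivatives:
  f_x = 3*x**2 + 2*x*y + 12*x + 2*y**2 + 14*y + 27.
  f_y = x**2 + 4*x*y + 14*x + 6*y**2 + 42*y + 73.
Scan x_0 ∈ {−4, ..., 4}. For each x_0, f_y(x_0, y) is a polynomial in y; find its integer roots y ∈ {−4, ..., 4}, then test f_x and f at those candidates.
  x = -4: f_y(-4, y) = 6*y**2 + 26*y + 33; no integer root y with |y| ≤ 4.
  x = -3: f_y(-3, y) = 6*y**2 + 30*y + 40; no integer root y with |y| ≤ 4.
  x = -2: f_y(-2, y) = 6*y**2 + 34*y + 49; no integer root y with |y| ≤ 4.
  x = -1: f_y(-1, y) = 6*y**2 + 38*y + 60; vanishes at y ∈ {-3}. (-1, -3): f_x = 0, f = 0 — SINGULAR.
  x = 0: f_y(0, y) = 6*y**2 + 42*y + 73; no integer root y with |y| ≤ 4.
  x = 1: f_y(1, y) = 6*y**2 + 46*y + 88; vanishes at y ∈ {-4}. (1, -4): f_x = 10 ≠ 0.
  x = 2: f_y(2, y) = 6*y**2 + 50*y + 105; no integer root y with |y| ≤ 4.
  x = 3: f_y(3, y) = 6*y**2 + 54*y + 124; no integer root y with |y| ≤ 4.
  x = 4: f_y(4, y) = 6*y**2 + 58*y + 145; no integer root y with |y| ≤ 4.
Only singular point on the grid: (-1, -3).
Classify: substitute x = -1 + u, y = -3 + v and expand: f = u**3 + u**2*v + 2*u*v**2 + 2*v**3 + v**2.
No constant or linear terms (consistent with a singular point). Quadratic part: v**2. Cubic part: u**3 + u**2*v + 2*u*v**2 + 2*v**3.
The quadratic part v**2 is a perfect square, so there is a single (double) tangent line v = 0, i.e. y = -3. Restricting the cubic part to that line (v = 0) leaves u**3 ≠ 0, so f is not divisible by v and the branch is v² ≈ -u**3 to lowest order — this is a cusp.
Classification: cusp.


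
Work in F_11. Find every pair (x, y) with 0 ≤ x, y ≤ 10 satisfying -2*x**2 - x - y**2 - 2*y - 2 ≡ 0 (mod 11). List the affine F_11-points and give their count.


Affine F_11-points: {(2, 10), (3, 10), (6, 2), (6, 7), (7, 1), (7, 8), (9, 1), (9, 8), (10, 2), (10, 7)}; count = 10.

For each of the 121 pairs (x, y) ∈ F_11², evaluate f(x, y) mod 11. Record the zeros.
  x = 0: [0↦9, 1↦6, 2↦1, 3↦5, 4↦7, 5↦7, 6↦5, 7↦1, 8↦6, 9↦9, 10↦10]  zeros at y ∈ ∅
  x = 1: [0↦6, 1↦3, 2↦9, 3↦2, 4↦4, 5↦4, 6↦2, 7↦9, 8↦3, 9↦6, 10↦7]  zeros at y ∈ ∅
  x = 2: [0↦10, 1↦7, 2↦2, 3↦6, 4↦8, 5↦8, 6↦6, 7↦2, 8↦7, 9↦10, 10↦0]  zeros at y ∈ {10}
  x = 3: [0↦10, 1↦7, 2↦2, 3↦6, 4↦8, 5↦8, 6↦6, 7↦2, 8↦7, 9↦10, 10↦0]  zeros at y ∈ {10}
  x = 4: [0↦6, 1↦3, 2↦9, 3↦2, 4↦4, 5↦4, 6↦2, 7↦9, 8↦3, 9↦6, 10↦7]  zeros at y ∈ ∅
  x = 5: [0↦9, 1↦6, 2↦1, 3↦5, 4↦7, 5↦7, 6↦5, 7↦1, 8↦6, 9↦9, 10↦10]  zeros at y ∈ ∅
  x = 6: [0↦8, 1↦5, 2↦0, 3↦4, 4↦6, 5↦6, 6↦4, 7↦0, 8↦5, 9↦8, 10↦9]  zeros at y ∈ {2, 7}
  x = 7: [0↦3, 1↦0, 2↦6, 3↦10, 4↦1, 5↦1, 6↦10, 7↦6, 8↦0, 9↦3, 10↦4]  zeros at y ∈ {1, 8}
  x = 8: [0↦5, 1↦2, 2↦8, 3↦1, 4↦3, 5↦3, 6↦1, 7↦8, 8↦2, 9↦5, 10↦6]  zeros at y ∈ ∅
  x = 9: [0↦3, 1↦0, 2↦6, 3↦10, 4↦1, 5↦1, 6↦10, 7↦6, 8↦0, 9↦3, 10↦4]  zeros at y ∈ {1, 8}
  x = 10: [0↦8, 1↦5, 2↦0, 3↦4, 4↦6, 5↦6, 6↦4, 7↦0, 8↦5, 9↦8, 10↦9]  zeros at y ∈ {2, 7}
Collecting zeros: affine points = {(2, 10), (3, 10), (6, 2), (6, 7), (7, 1), (7, 8), (9, 1), (9, 8), (10, 2), (10, 7)}.
Total count |C(F_11)_aff| = 10.


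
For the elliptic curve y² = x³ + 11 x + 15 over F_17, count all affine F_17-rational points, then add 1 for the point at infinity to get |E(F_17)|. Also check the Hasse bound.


Affine points = {(0, 7), (0, 10), (4, 2), (4, 15), (5, 5), (5, 12), (6, 5), (6, 12), (13, 3), (13, 14), (15, 6), (15, 11)}; affine count = 12; |E(F_17)| = 13.

Discriminant check: Δ ∝ 4a³ + 27b² = 4·11³ + 27·15² = 4·1331 + 27·225 ≡ 9 (mod 17). Nonzero ⇒ E is nonsingular.
For each x ∈ F_17, compute rhs = x³ + 11·x + 15 mod 17, then count y ∈ F_17 with y² ≡ rhs.
  x = 0: rhs = 15, matching y values: 7, 10 (2 points).
  x = 1: rhs = 10, matching y values: none (0 points).
  x = 2: rhs = 11, matching y values: none (0 points).
  x = 3: rhs = 7, matching y values: none (0 points).
  x = 4: rhs = 4, matching y values: 2, 15 (2 points).
  x = 5: rhs = 8, matching y values: 5, 12 (2 points).
  x = 6: rhs = 8, matching y values: 5, 12 (2 points).
  x = 7: rhs = 10, matching y values: none (0 points).
  x = 8: rhs = 3, matching y values: none (0 points).
  x = 9: rhs = 10, matching y values: none (0 points).
  x = 10: rhs = 3, matching y values: none (0 points).
  x = 11: rhs = 5, matching y values: none (0 points).
  x = 12: rhs = 5, matching y values: none (0 points).
  x = 13: rhs = 9, matching y values: 3, 14 (2 points).
  x = 14: rhs = 6, matching y values: none (0 points).
  x = 15: rhs = 2, matching y values: 6, 11 (2 points).
  x = 16: rhs = 3, matching y values: none (0 points).
Total affine count: 12.
Full point count |E(F_17)| = 12 + 1 = 13.
Hasse bound: |13 − (17+1)| = |-5| = 5 ≤ 2√17 ≈ 8.2462 ✓.


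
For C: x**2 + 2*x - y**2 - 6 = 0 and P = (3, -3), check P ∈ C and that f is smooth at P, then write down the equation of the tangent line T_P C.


Tangent line at P: 8*x + 6*y - 6 = 0.

Step 1: f(3, -3) = 0, so P lies on C.
Step 2: partial derivatives
  f_x(x, y) = 2*x + 2, f_y(x, y) = -2*y.
  f_x(P) = 8, f_y(P) = 6 (gradient nonzero, so P is smooth).
Step 3: tangent line at P: 8·(x − 3) + 6·(y − -3) = 0.
Expanding: 8*x + 6*y - 6 = 0.


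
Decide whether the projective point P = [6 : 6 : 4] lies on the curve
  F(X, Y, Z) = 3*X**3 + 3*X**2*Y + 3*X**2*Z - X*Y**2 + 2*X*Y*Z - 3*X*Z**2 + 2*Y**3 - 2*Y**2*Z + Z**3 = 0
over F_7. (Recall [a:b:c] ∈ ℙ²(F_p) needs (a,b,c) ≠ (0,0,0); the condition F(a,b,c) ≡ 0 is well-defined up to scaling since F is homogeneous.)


F(6,6,4) ≡ 5 (mod 7); P is NOT on the curve.

Evaluate F(6, 6, 4) term-by-term (mod 7).
  3*X**3 ↦ 3·216·1·1 = 648
  3*X**2*Y ↦ 3·36·6·1 = 648
  3*X**2*Z ↦ 3·36·1·4 = 432
  -X*Y**2 ↦ -1·6·36·1 = -216
  2*X*Y*Z ↦ 2·6·6·4 = 288
  -3*X*Z**2 ↦ -3·6·1·16 = -288
  2*Y**3 ↦ 2·1·216·1 = 432
  -2*Y**2*Z ↦ -2·1·36·4 = -288
  Z**3 ↦ 1·1·1·64 = 64
Sum: F(6, 6, 4) = (648) + (648) + (432) + (-216) + (288) + (-288) + (432) + (-288) + (64) = 1720.
Reducing mod 7: 1720 ≡ 5 (mod 7).
Since F(a, b, c) ≡ 5 ≠ 0 (mod 7), P does NOT lie on the curve.


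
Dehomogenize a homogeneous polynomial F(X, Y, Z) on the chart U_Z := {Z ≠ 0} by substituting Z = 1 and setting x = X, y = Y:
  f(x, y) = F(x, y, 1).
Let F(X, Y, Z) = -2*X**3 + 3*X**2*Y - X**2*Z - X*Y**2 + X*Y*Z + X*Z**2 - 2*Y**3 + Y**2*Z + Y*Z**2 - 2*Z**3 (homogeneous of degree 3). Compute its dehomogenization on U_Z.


f(x, y) = -2*x**3 + 3*x**2*y - x**2 - x*y**2 + x*y + x - 2*y**3 + y**2 + y - 2

On U_Z we set Z = 1. Each monomial c·X^i·Y^j·Z^k in F becomes c·x^i·y^j·1^k = c·x^i·y^j.
Substituting Z = 1: F(X, Y, 1) = -2*x**3 + 3*x**2*y - x**2 - x*y**2 + x*y + x - 2*y**3 + y**2 + y - 2.
Note: deg(f) ≤ deg(F) = 3; strict inequality happens when F is divisible by Z (lost terms).


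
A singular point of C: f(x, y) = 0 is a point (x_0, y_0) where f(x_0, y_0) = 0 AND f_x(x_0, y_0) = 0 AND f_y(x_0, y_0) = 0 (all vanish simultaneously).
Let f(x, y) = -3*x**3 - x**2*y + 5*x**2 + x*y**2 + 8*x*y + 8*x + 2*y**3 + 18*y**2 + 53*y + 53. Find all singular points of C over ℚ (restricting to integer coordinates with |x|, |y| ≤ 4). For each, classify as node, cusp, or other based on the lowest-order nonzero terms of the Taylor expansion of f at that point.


Singular points: {(1, -3)}; classification: node.

Compute partial derivatives:
  f_x = -9*x**2 - 2*x*y + 10*x + y**2 + 8*y + 8.
  f_y = -x**2 + 2*x*y + 8*x + 6*y**2 + 36*y + 53.
Scan x_0 ∈ {−4, ..., 4}. For each x_0, f_y(x_0, y) is a polynomial in y; find its integer roots y ∈ {−4, ..., 4}, then test f_x and f at those candidates.
  x = -4: f_y(-4, y) = 6*y**2 + 28*y + 5; no integer root y with |y| ≤ 4.
  x = -3: f_y(-3, y) = 6*y**2 + 30*y + 20; no integer root y with |y| ≤ 4.
  x = -2: f_y(-2, y) = 6*y**2 + 32*y + 33; no integer root y with |y| ≤ 4.
  x = -1: f_y(-1, y) = 6*y**2 + 34*y + 44; vanishes at y ∈ {-2}. (-1, -2): f_x = -27 ≠ 0.
  x = 0: f_y(0, y) = 6*y**2 + 36*y + 53; no integer root y with |y| ≤ 4.
  x = 1: f_y(1, y) = 6*y**2 + 38*y + 60; vanishes at y ∈ {-3}. (1, -3): f_x = 0, f = 0 — SINGULAR.
  x = 2: f_y(2, y) = 6*y**2 + 40*y + 65; no integer root y with |y| ≤ 4.
  x = 3: f_y(3, y) = 6*y**2 + 42*y + 68; no integer root y with |y| ≤ 4.
  x = 4: f_y(4, y) = 6*y**2 + 44*y + 69; no integer root y with |y| ≤ 4.
Only singular point on the grid: (1, -3).
Classify: substitute x = 1 + u, y = -3 + v and expand: f = -3*u**3 - u**2*v - u**2 + u*v**2 + 2*v**3 + v**2.
No constant or linear terms (consistent with a singular point). Quadratic part: -u**2 + v**2. Cubic part: -3*u**3 - u**2*v + u*v**2 + 2*v**3.
The quadratic part v**2 - u**2 = (v − u)(v + u) splits into two distinct linear factors, so there are two distinct tangent lines y − -3 = ±(x − 1) — this is a node (ordinary double point).
Classification: node.


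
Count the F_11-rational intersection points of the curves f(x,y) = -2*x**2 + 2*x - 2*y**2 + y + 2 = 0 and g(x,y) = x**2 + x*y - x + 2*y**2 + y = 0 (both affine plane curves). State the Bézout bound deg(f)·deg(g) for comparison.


Common zeros: {(7, 2)}; count = 1; Bézout bound = 4.

deg(f) = 2, deg(g) = 2, so Bézout bound = 4.
Scan x ∈ F_11. For each x, list the y ∈ F_11 with f(x, y) ≡ 0 and those with g(x, y) ≡ 0 (mod 11); the common zeros in that column are the intersection.
  x = 0: f ≡ 0 at y ∈ ∅; g ≡ 0 at y ∈ {0, 5}; common: ∅.
  x = 1: f ≡ 0 at y ∈ ∅; g ≡ 0 at y ∈ {0, 10}; common: ∅.
  x = 2: f ≡ 0 at y ∈ ∅; g ≡ 0 at y ∈ {7, 8}; common: ∅.
  x = 3: f ≡ 0 at y ∈ {1, 5}; g ≡ 0 at y ∈ {2, 7}; common: ∅.
  x = 4: f ≡ 0 at y ∈ {0, 6}; g ≡ 0 at y ∈ ∅; common: ∅.
  x = 5: f ≡ 0 at y ∈ {2, 4}; g ≡ 0 at y ∈ ∅; common: ∅.
  x = 6: f ≡ 0 at y ∈ ∅; g ≡ 0 at y ∈ ∅; common: ∅.
  x = 7: f ≡ 0 at y ∈ {2, 4}; g ≡ 0 at y ∈ {2, 5}; common: {2}.
  x = 8: f ≡ 0 at y ∈ {0, 6}; g ≡ 0 at y ∈ ∅; common: ∅.
  x = 9: f ≡ 0 at y ∈ {1, 5}; g ≡ 0 at y ∈ ∅; common: ∅.
  x = 10: f ≡ 0 at y ∈ ∅; g ≡ 0 at y ∈ ∅; common: ∅.
Collecting: common zeros = {(7, 2)}, so the count is 1.
Comparison with the Bézout bound: 1 ≤ 4 = deg(f)·deg(g), as expected for curves with no common component (the affine F_11-count falls short of the bound because intersections may lie at infinity, over extension fields, or carry multiplicity).


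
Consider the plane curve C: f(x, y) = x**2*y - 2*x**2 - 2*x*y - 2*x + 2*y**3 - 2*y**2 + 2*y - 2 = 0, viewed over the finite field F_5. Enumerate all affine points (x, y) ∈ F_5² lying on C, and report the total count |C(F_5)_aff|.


Affine F_5-points: {(0, 1), (0, 2), (0, 3), (1, 1), (2, 4), (3, 3), (3, 4)}; count = 7.

For each of the 25 pairs (x, y) ∈ F_5², evaluate f(x, y) mod 5. Record the zeros.
  x = 0: [0↦3, 1↦0, 2↦0, 3↦0, 4↦2]  zeros at y ∈ {1, 2, 3}
  x = 1: [0↦4, 1↦0, 2↦4, 3↦3, 4↦4]  zeros at y ∈ {1}
  x = 2: [0↦1, 1↦3, 2↦3, 3↦3, 4↦0]  zeros at y ∈ {4}
  x = 3: [0↦4, 1↦4, 2↦2, 3↦0, 4↦0]  zeros at y ∈ {3, 4}
  x = 4: [0↦3, 1↦3, 2↦1, 3↦4, 4↦4]  zeros at y ∈ ∅
Collecting zeros: affine points = {(0, 1), (0, 2), (0, 3), (1, 1), (2, 4), (3, 3), (3, 4)}.
Total count |C(F_5)_aff| = 7.


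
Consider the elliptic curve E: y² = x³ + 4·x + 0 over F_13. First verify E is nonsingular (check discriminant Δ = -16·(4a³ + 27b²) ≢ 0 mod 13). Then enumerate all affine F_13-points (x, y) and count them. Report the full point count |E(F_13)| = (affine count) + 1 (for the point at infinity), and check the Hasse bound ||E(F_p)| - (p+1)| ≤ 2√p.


Affine points = {(0, 0), (2, 4), (2, 9), (3, 0), (10, 0), (11, 6), (11, 7)}; affine count = 7; |E(F_13)| = 8.

Discriminant check: Δ ∝ 4a³ + 27b² = 4·4³ + 27·0² = 4·64 + 27·0 ≡ 9 (mod 13). Nonzero ⇒ E is nonsingular.
For each x ∈ F_13, compute rhs = x³ + 4·x + 0 mod 13, then count y ∈ F_13 with y² ≡ rhs.
  x = 0: rhs = 0, matching y values: 0 (1 points).
  x = 1: rhs = 5, matching y values: none (0 points).
  x = 2: rhs = 3, matching y values: 4, 9 (2 points).
  x = 3: rhs = 0, matching y values: 0 (1 points).
  x = 4: rhs = 2, matching y values: none (0 points).
  x = 5: rhs = 2, matching y values: none (0 points).
  x = 6: rhs = 6, matching y values: none (0 points).
  x = 7: rhs = 7, matching y values: none (0 points).
  x = 8: rhs = 11, matching y values: none (0 points).
  x = 9: rhs = 11, matching y values: none (0 points).
  x = 10: rhs = 0, matching y values: 0 (1 points).
  x = 11: rhs = 10, matching y values: 6, 7 (2 points).
  x = 12: rhs = 8, matching y values: none (0 points).
Total affine count: 7.
Full point count |E(F_13)| = 7 + 1 = 8.
Hasse bound: |8 − (13+1)| = |-6| = 6 ≤ 2√13 ≈ 7.2111 ✓.


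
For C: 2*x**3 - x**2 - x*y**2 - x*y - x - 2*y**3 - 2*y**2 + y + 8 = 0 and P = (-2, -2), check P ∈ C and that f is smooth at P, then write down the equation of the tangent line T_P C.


Tangent line at P: 25*x - 21*y + 8 = 0.

Step 1: f(-2, -2) = 0, so P lies on C.
Step 2: partial derivatives
  f_x(x, y) = 6*x**2 - 2*x - y**2 - y - 1, f_y(x, y) = -2*x*y - x - 6*y**2 - 4*y + 1.
  f_x(P) = 25, f_y(P) = -21 (gradient nonzero, so P is smooth).
Step 3: tangent line at P: 25·(x − -2) + -21·(y − -2) = 0.
Expanding: 25*x - 21*y + 8 = 0.


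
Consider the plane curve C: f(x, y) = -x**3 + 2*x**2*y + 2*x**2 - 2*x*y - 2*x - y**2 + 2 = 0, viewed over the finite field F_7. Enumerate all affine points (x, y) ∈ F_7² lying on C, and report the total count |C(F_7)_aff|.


Affine F_7-points: {(0, 3), (0, 4), (1, 1), (1, 6), (2, 5), (2, 6), (3, 2), (3, 3), (4, 4), (4, 6), (5, 2), (5, 3), (6, 0), (6, 4)}; count = 14.

For each of the 49 pairs (x, y) ∈ F_7², evaluate f(x, y) mod 7. Record the zeros.
  x = 0: [0↦2, 1↦1, 2↦5, 3↦0, 4↦0, 5↦5, 6↦1]  zeros at y ∈ {3, 4}
  x = 1: [0↦1, 1↦0, 2↦4, 3↦6, 4↦6, 5↦4, 6↦0]  zeros at y ∈ {1, 6}
  x = 2: [0↦5, 1↦1, 2↦2, 3↦1, 4↦5, 5↦0, 6↦0]  zeros at y ∈ {5, 6}
  x = 3: [0↦1, 1↦5, 2↦0, 3↦0, 4↦5, 5↦1, 6↦2]  zeros at y ∈ {2, 3}
  x = 4: [0↦4, 1↦6, 2↦6, 3↦4, 4↦0, 5↦1, 6↦0]  zeros at y ∈ {4, 6}
  x = 5: [0↦1, 1↦5, 2↦0, 3↦0, 4↦5, 5↦1, 6↦2]  zeros at y ∈ {2, 3}
  x = 6: [0↦0, 1↦3, 2↦4, 3↦3, 4↦0, 5↦2, 6↦2]  zeros at y ∈ {0, 4}
Collecting zeros: affine points = {(0, 3), (0, 4), (1, 1), (1, 6), (2, 5), (2, 6), (3, 2), (3, 3), (4, 4), (4, 6), (5, 2), (5, 3), (6, 0), (6, 4)}.
Total count |C(F_7)_aff| = 14.


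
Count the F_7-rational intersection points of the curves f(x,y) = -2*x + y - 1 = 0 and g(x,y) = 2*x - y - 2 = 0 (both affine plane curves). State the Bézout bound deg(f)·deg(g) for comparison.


Common zeros: ∅; count = 0; Bézout bound = 1.

deg(f) = 1, deg(g) = 1, so Bézout bound = 1.
Scan x ∈ F_7. For each x, list the y ∈ F_7 with f(x, y) ≡ 0 and those with g(x, y) ≡ 0 (mod 7); the common zeros in that column are the intersection.
  x = 0: f ≡ 0 at y ∈ {1}; g ≡ 0 at y ∈ {5}; common: ∅.
  x = 1: f ≡ 0 at y ∈ {3}; g ≡ 0 at y ∈ {0}; common: ∅.
  x = 2: f ≡ 0 at y ∈ {5}; g ≡ 0 at y ∈ {2}; common: ∅.
  x = 3: f ≡ 0 at y ∈ {0}; g ≡ 0 at y ∈ {4}; common: ∅.
  x = 4: f ≡ 0 at y ∈ {2}; g ≡ 0 at y ∈ {6}; common: ∅.
  x = 5: f ≡ 0 at y ∈ {4}; g ≡ 0 at y ∈ {1}; common: ∅.
  x = 6: f ≡ 0 at y ∈ {6}; g ≡ 0 at y ∈ {3}; common: ∅.
Collecting: common zeros = ∅, so the count is 0.
Comparison with the Bézout bound: 0 ≤ 1 = deg(f)·deg(g), as expected for curves with no common component (the affine F_7-count falls short of the bound because intersections may lie at infinity, over extension fields, or carry multiplicity).


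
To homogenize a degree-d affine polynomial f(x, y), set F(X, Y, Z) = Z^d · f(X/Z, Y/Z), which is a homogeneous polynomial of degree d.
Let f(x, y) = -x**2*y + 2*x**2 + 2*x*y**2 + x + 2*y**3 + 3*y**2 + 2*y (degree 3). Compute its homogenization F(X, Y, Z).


F(X, Y, Z) = -X**2*Y + 2*X**2*Z + 2*X*Y**2 + X*Z**2 + 2*Y**3 + 3*Y**2*Z + 2*Y*Z**2

deg(f) = 3.
Substitute x = X/Z, y = Y/Z into f, then multiply by Z^3.
  monomial -1·x^2·y^1 ↦ -1·X^2·Y^1·Z^0.
  monomial 2·x^2·y^0 ↦ 2·X^2·Y^0·Z^1.
  monomial 2·x^1·y^2 ↦ 2·X^1·Y^2·Z^0.
  monomial 1·x^1·y^0 ↦ 1·X^1·Y^0·Z^2.
  monomial 2·x^0·y^3 ↦ 2·X^0·Y^3·Z^0.
  monomial 3·x^0·y^2 ↦ 3·X^0·Y^2·Z^1.
  monomial 2·x^0·y^1 ↦ 2·X^0·Y^1·Z^2.
Collecting: F(X, Y, Z) = -X**2*Y + 2*X**2*Z + 2*X*Y**2 + X*Z**2 + 2*Y**3 + 3*Y**2*Z + 2*Y*Z**2.


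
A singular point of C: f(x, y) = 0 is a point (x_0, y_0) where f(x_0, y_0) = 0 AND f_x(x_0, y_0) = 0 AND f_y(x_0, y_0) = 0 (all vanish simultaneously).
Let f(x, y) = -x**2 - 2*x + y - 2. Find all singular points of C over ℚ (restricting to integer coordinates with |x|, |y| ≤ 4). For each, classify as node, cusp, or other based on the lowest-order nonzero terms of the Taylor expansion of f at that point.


No singular points in the scanned grid; C is smooth there.

Compute partial derivatives:
  f_x = -2*x - 2.
  f_y = 1.
f_y = 1 is a nonzero constant, so f_y never vanishes: no point (x, y) can satisfy f = f_x = f_y = 0. In particular no (x, y) ∈ {−4, ..., 4}² is singular; the curve is smooth.


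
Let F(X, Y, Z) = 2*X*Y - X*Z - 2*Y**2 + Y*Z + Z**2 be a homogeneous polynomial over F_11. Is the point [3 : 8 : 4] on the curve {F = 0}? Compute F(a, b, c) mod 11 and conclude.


F(3,8,4) ≡ 0 (mod 11); P is on the curve.

Evaluate F(3, 8, 4) term-by-term (mod 11).
  2*X*Y ↦ 2·3·8·1 = 48
  -X*Z ↦ -1·3·1·4 = -12
  -2*Y**2 ↦ -2·1·64·1 = -128
  Y*Z ↦ 1·1·8·4 = 32
  Z**2 ↦ 1·1·1·16 = 16
Sum: F(3, 8, 4) = (48) + (-12) + (-128) + (32) + (16) = -44.
Reducing mod 11: -44 ≡ 0 (mod 11).
Since F(a, b, c) ≡ 0 (mod 11), P lies on the curve.


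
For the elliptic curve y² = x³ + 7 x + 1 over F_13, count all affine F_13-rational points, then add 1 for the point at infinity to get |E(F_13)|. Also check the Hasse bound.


Affine points = {(0, 1), (0, 12), (1, 3), (1, 10), (2, 6), (2, 7), (3, 6), (3, 7), (6, 5), (6, 8), (7, 4), (7, 9), (8, 6), (8, 7), (9, 0)}; affine count = 15; |E(F_13)| = 16.

Discriminant check: Δ ∝ 4a³ + 27b² = 4·7³ + 27·1² = 4·343 + 27·1 ≡ 8 (mod 13). Nonzero ⇒ E is nonsingular.
For each x ∈ F_13, compute rhs = x³ + 7·x + 1 mod 13, then count y ∈ F_13 with y² ≡ rhs.
  x = 0: rhs = 1, matching y values: 1, 12 (2 points).
  x = 1: rhs = 9, matching y values: 3, 10 (2 points).
  x = 2: rhs = 10, matching y values: 6, 7 (2 points).
  x = 3: rhs = 10, matching y values: 6, 7 (2 points).
  x = 4: rhs = 2, matching y values: none (0 points).
  x = 5: rhs = 5, matching y values: none (0 points).
  x = 6: rhs = 12, matching y values: 5, 8 (2 points).
  x = 7: rhs = 3, matching y values: 4, 9 (2 points).
  x = 8: rhs = 10, matching y values: 6, 7 (2 points).
  x = 9: rhs = 0, matching y values: 0 (1 points).
  x = 10: rhs = 5, matching y values: none (0 points).
  x = 11: rhs = 5, matching y values: none (0 points).
  x = 12: rhs = 6, matching y values: none (0 points).
Total affine count: 15.
Full point count |E(F_13)| = 15 + 1 = 16.
Hasse bound: |16 − (13+1)| = |2| = 2 ≤ 2√13 ≈ 7.2111 ✓.


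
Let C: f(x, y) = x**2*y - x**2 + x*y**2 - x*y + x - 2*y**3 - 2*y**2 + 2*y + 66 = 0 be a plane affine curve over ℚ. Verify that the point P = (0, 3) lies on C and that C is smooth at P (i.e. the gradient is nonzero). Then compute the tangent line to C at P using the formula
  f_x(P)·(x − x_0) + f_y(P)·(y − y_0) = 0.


Tangent line at P: 7*x - 64*y + 192 = 0.

Step 1: f(0, 3) = 0, so P lies on C.
Step 2: partial derivatives
  f_x(x, y) = 2*x*y - 2*x + y**2 - y + 1, f_y(x, y) = x**2 + 2*x*y - x - 6*y**2 - 4*y + 2.
  f_x(P) = 7, f_y(P) = -64 (gradient nonzero, so P is smooth).
Step 3: tangent line at P: 7·(x − 0) + -64·(y − 3) = 0.
Expanding: 7*x - 64*y + 192 = 0.


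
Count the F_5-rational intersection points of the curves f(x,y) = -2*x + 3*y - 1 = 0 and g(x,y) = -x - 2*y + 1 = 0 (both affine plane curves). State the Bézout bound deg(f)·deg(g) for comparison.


Common zeros: {(3, 4)}; count = 1; Bézout bound = 1.

deg(f) = 1, deg(g) = 1, so Bézout bound = 1.
Scan x ∈ F_5. For each x, list the y ∈ F_5 with f(x, y) ≡ 0 and those with g(x, y) ≡ 0 (mod 5); the common zeros in that column are the intersection.
  x = 0: f ≡ 0 at y ∈ {2}; g ≡ 0 at y ∈ {3}; common: ∅.
  x = 1: f ≡ 0 at y ∈ {1}; g ≡ 0 at y ∈ {0}; common: ∅.
  x = 2: f ≡ 0 at y ∈ {0}; g ≡ 0 at y ∈ {2}; common: ∅.
  x = 3: f ≡ 0 at y ∈ {4}; g ≡ 0 at y ∈ {4}; common: {4}.
  x = 4: f ≡ 0 at y ∈ {3}; g ≡ 0 at y ∈ {1}; common: ∅.
Collecting: common zeros = {(3, 4)}, so the count is 1.
Comparison with the Bézout bound: 1 ≤ 1 = deg(f)·deg(g), as expected for curves with no common component (the bound is attained).


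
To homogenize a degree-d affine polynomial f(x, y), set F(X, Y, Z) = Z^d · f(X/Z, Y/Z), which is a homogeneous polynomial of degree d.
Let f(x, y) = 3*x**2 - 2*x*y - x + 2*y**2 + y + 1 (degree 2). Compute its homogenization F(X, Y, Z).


F(X, Y, Z) = 3*X**2 - 2*X*Y - X*Z + 2*Y**2 + Y*Z + Z**2

deg(f) = 2.
Substitute x = X/Z, y = Y/Z into f, then multiply by Z^2.
  monomial 3·x^2·y^0 ↦ 3·X^2·Y^0·Z^0.
  monomial -2·x^1·y^1 ↦ -2·X^1·Y^1·Z^0.
  monomial -1·x^1·y^0 ↦ -1·X^1·Y^0·Z^1.
  monomial 2·x^0·y^2 ↦ 2·X^0·Y^2·Z^0.
  monomial 1·x^0·y^1 ↦ 1·X^0·Y^1·Z^1.
  monomial 1·x^0·y^0 ↦ 1·X^0·Y^0·Z^2.
Collecting: F(X, Y, Z) = 3*X**2 - 2*X*Y - X*Z + 2*Y**2 + Y*Z + Z**2.


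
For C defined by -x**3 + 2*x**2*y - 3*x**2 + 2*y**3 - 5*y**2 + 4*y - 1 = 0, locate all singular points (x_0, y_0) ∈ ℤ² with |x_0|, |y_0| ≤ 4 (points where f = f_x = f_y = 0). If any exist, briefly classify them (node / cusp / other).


Singular points: {(0, 1)}; classification: node.

Compute partial derivatives:
  f_x = -3*x**2 + 4*x*y - 6*x.
  f_y = 2*x**2 + 6*y**2 - 10*y + 4.
Scan x_0 ∈ {−4, ..., 4}. For each x_0, f_y(x_0, y) is a polynomial in y; find its integer roots y ∈ {−4, ..., 4}, then test f_x and f at those candidates.
  x = -4: f_y(-4, y) = 6*y**2 - 10*y + 36; no integer root y with |y| ≤ 4.
  x = -3: f_y(-3, y) = 6*y**2 - 10*y + 22; no integer root y with |y| ≤ 4.
  x = -2: f_y(-2, y) = 6*y**2 - 10*y + 12; no integer root y with |y| ≤ 4.
  x = -1: f_y(-1, y) = 6*y**2 - 10*y + 6; no integer root y with |y| ≤ 4.
  x = 0: f_y(0, y) = 6*y**2 - 10*y + 4; vanishes at y ∈ {1}. (0, 1): f_x = 0, f = 0 — SINGULAR.
  x = 1: f_y(1, y) = 6*y**2 - 10*y + 6; no integer root y with |y| ≤ 4.
  x = 2: f_y(2, y) = 6*y**2 - 10*y + 12; no integer root y with |y| ≤ 4.
  x = 3: f_y(3, y) = 6*y**2 - 10*y + 22; no integer root y with |y| ≤ 4.
  x = 4: f_y(4, y) = 6*y**2 - 10*y + 36; no integer root y with |y| ≤ 4.
Only singular point on the grid: (0, 1).
Classify: substitute x = 0 + u, y = 1 + v and expand: f = -u**3 + 2*u**2*v - u**2 + 2*v**3 + v**2.
No constant or linear terms (consistent with a singular point). Quadratic part: -u**2 + v**2. Cubic part: -u**3 + 2*u**2*v + 2*v**3.
The quadratic part v**2 - u**2 = (v − u)(v + u) splits into two distinct linear factors, so there are two distinct tangent lines y − 1 = ±(x − 0) — this is a node (ordinary double point).
Classification: node.


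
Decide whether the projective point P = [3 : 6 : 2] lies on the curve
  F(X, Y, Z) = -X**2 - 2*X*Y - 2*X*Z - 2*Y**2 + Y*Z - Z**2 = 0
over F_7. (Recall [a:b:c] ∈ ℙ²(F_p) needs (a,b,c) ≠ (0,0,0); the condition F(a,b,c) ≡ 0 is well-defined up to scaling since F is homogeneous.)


F(3,6,2) ≡ 5 (mod 7); P is NOT on the curve.

Evaluate F(3, 6, 2) term-by-term (mod 7).
  -X**2 ↦ -1·9·1·1 = -9
  -2*X*Y ↦ -2·3·6·1 = -36
  -2*X*Z ↦ -2·3·1·2 = -12
  -2*Y**2 ↦ -2·1·36·1 = -72
  Y*Z ↦ 1·1·6·2 = 12
  -Z**2 ↦ -1·1·1·4 = -4
Sum: F(3, 6, 2) = (-9) + (-36) + (-12) + (-72) + (12) + (-4) = -121.
Reducing mod 7: -121 ≡ 5 (mod 7).
Since F(a, b, c) ≡ 5 ≠ 0 (mod 7), P does NOT lie on the curve.


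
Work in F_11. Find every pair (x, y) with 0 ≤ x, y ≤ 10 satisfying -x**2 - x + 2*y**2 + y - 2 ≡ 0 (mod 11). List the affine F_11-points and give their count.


Affine F_11-points: {(1, 8), (3, 1), (3, 4), (4, 0), (4, 5), (5, 2), (5, 3), (6, 0), (6, 5), (7, 1), (7, 4), (9, 8)}; count = 12.

For each of the 121 pairs (x, y) ∈ F_11², evaluate f(x, y) mod 11. Record the zeros.
  x = 0: [0↦9, 1↦1, 2↦8, 3↦8, 4↦1, 5↦9, 6↦10, 7↦4, 8↦2, 9↦4, 10↦10]  zeros at y ∈ ∅
  x = 1: [0↦7, 1↦10, 2↦6, 3↦6, 4↦10, 5↦7, 6↦8, 7↦2, 8↦0, 9↦2, 10↦8]  zeros at y ∈ {8}
  x = 2: [0↦3, 1↦6, 2↦2, 3↦2, 4↦6, 5↦3, 6↦4, 7↦9, 8↦7, 9↦9, 10↦4]  zeros at y ∈ ∅
  x = 3: [0↦8, 1↦0, 2↦7, 3↦7, 4↦0, 5↦8, 6↦9, 7↦3, 8↦1, 9↦3, 10↦9]  zeros at y ∈ {1, 4}
  x = 4: [0↦0, 1↦3, 2↦10, 3↦10, 4↦3, 5↦0, 6↦1, 7↦6, 8↦4, 9↦6, 10↦1]  zeros at y ∈ {0, 5}
  x = 5: [0↦1, 1↦4, 2↦0, 3↦0, 4↦4, 5↦1, 6↦2, 7↦7, 8↦5, 9↦7, 10↦2]  zeros at y ∈ {2, 3}
  x = 6: [0↦0, 1↦3, 2↦10, 3↦10, 4↦3, 5↦0, 6↦1, 7↦6, 8↦4, 9↦6, 10↦1]  zeros at y ∈ {0, 5}
  x = 7: [0↦8, 1↦0, 2↦7, 3↦7, 4↦0, 5↦8, 6↦9, 7↦3, 8↦1, 9↦3, 10↦9]  zeros at y ∈ {1, 4}
  x = 8: [0↦3, 1↦6, 2↦2, 3↦2, 4↦6, 5↦3, 6↦4, 7↦9, 8↦7, 9↦9, 10↦4]  zeros at y ∈ ∅
  x = 9: [0↦7, 1↦10, 2↦6, 3↦6, 4↦10, 5↦7, 6↦8, 7↦2, 8↦0, 9↦2, 10↦8]  zeros at y ∈ {8}
  x = 10: [0↦9, 1↦1, 2↦8, 3↦8, 4↦1, 5↦9, 6↦10, 7↦4, 8↦2, 9↦4, 10↦10]  zeros at y ∈ ∅
Collecting zeros: affine points = {(1, 8), (3, 1), (3, 4), (4, 0), (4, 5), (5, 2), (5, 3), (6, 0), (6, 5), (7, 1), (7, 4), (9, 8)}.
Total count |C(F_11)_aff| = 12.


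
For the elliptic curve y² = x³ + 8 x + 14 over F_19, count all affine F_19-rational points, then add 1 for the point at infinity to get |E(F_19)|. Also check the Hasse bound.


Affine points = {(1, 2), (1, 17), (2, 0), (8, 1), (8, 18), (9, 6), (9, 13), (10, 7), (10, 12), (13, 4), (13, 15), (14, 1), (14, 18), (16, 1), (16, 18), (17, 3), (17, 16), (18, 9), (18, 10)}; affine count = 19; |E(F_19)| = 20.

Discriminant check: Δ ∝ 4a³ + 27b² = 4·8³ + 27·14² = 4·512 + 27·196 ≡ 6 (mod 19). Nonzero ⇒ E is nonsingular.
For each x ∈ F_19, compute rhs = x³ + 8·x + 14 mod 19, then count y ∈ F_19 with y² ≡ rhs.
  x = 0: rhs = 14, matching y values: none (0 points).
  x = 1: rhs = 4, matching y values: 2, 17 (2 points).
  x = 2: rhs = 0, matching y values: 0 (1 points).
  x = 3: rhs = 8, matching y values: none (0 points).
  x = 4: rhs = 15, matching y values: none (0 points).
  x = 5: rhs = 8, matching y values: none (0 points).
  x = 6: rhs = 12, matching y values: none (0 points).
  x = 7: rhs = 14, matching y values: none (0 points).
  x = 8: rhs = 1, matching y values: 1, 18 (2 points).
  x = 9: rhs = 17, matching y values: 6, 13 (2 points).
  x = 10: rhs = 11, matching y values: 7, 12 (2 points).
  x = 11: rhs = 8, matching y values: none (0 points).
  x = 12: rhs = 14, matching y values: none (0 points).
  x = 13: rhs = 16, matching y values: 4, 15 (2 points).
  x = 14: rhs = 1, matching y values: 1, 18 (2 points).
  x = 15: rhs = 13, matching y values: none (0 points).
  x = 16: rhs = 1, matching y values: 1, 18 (2 points).
  x = 17: rhs = 9, matching y values: 3, 16 (2 points).
  x = 18: rhs = 5, matching y values: 9, 10 (2 points).
Total affine count: 19.
Full point count |E(F_19)| = 19 + 1 = 20.
Hasse bound: |20 − (19+1)| = |0| = 0 ≤ 2√19 ≈ 8.7178 ✓.


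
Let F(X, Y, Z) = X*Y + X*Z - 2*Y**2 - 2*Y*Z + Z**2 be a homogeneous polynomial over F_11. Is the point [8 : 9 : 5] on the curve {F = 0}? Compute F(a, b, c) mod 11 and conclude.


F(8,9,5) ≡ 6 (mod 11); P is NOT on the curve.

Evaluate F(8, 9, 5) term-by-term (mod 11).
  X*Y ↦ 1·8·9·1 = 72
  X*Z ↦ 1·8·1·5 = 40
  -2*Y**2 ↦ -2·1·81·1 = -162
  -2*Y*Z ↦ -2·1·9·5 = -90
  Z**2 ↦ 1·1·1·25 = 25
Sum: F(8, 9, 5) = (72) + (40) + (-162) + (-90) + (25) = -115.
Reducing mod 11: -115 ≡ 6 (mod 11).
Since F(a, b, c) ≡ 6 ≠ 0 (mod 11), P does NOT lie on the curve.


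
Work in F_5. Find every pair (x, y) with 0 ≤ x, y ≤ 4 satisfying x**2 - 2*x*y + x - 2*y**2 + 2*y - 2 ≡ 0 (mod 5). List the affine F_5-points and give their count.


Affine F_5-points: {(1, 0), (2, 1), (2, 3), (3, 0), (3, 3), (4, 1)}; count = 6.

For each of the 25 pairs (x, y) ∈ F_5², evaluate f(x, y) mod 5. Record the zeros.
  x = 0: [0↦3, 1↦3, 2↦4, 3↦1, 4↦4]  zeros at y ∈ ∅
  x = 1: [0↦0, 1↦3, 2↦2, 3↦2, 4↦3]  zeros at y ∈ {0}
  x = 2: [0↦4, 1↦0, 2↦2, 3↦0, 4↦4]  zeros at y ∈ {1, 3}
  x = 3: [0↦0, 1↦4, 2↦4, 3↦0, 4↦2]  zeros at y ∈ {0, 3}
  x = 4: [0↦3, 1↦0, 2↦3, 3↦2, 4↦2]  zeros at y ∈ {1}
Collecting zeros: affine points = {(1, 0), (2, 1), (2, 3), (3, 0), (3, 3), (4, 1)}.
Total count |C(F_5)_aff| = 6.


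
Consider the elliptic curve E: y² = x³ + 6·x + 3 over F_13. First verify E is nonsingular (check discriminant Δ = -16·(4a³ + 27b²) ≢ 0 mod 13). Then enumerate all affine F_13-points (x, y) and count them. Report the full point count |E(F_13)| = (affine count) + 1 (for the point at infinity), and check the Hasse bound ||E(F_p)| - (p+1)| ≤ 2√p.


Affine points = {(0, 4), (0, 9), (1, 6), (1, 7), (2, 6), (2, 7), (3, 3), (3, 10), (4, 0), (8, 2), (8, 11), (10, 6), (10, 7), (11, 3), (11, 10), (12, 3), (12, 10)}; affine count = 17; |E(F_13)| = 18.

Discriminant check: Δ ∝ 4a³ + 27b² = 4·6³ + 27·3² = 4·216 + 27·9 ≡ 2 (mod 13). Nonzero ⇒ E is nonsingular.
For each x ∈ F_13, compute rhs = x³ + 6·x + 3 mod 13, then count y ∈ F_13 with y² ≡ rhs.
  x = 0: rhs = 3, matching y values: 4, 9 (2 points).
  x = 1: rhs = 10, matching y values: 6, 7 (2 points).
  x = 2: rhs = 10, matching y values: 6, 7 (2 points).
  x = 3: rhs = 9, matching y values: 3, 10 (2 points).
  x = 4: rhs = 0, matching y values: 0 (1 points).
  x = 5: rhs = 2, matching y values: none (0 points).
  x = 6: rhs = 8, matching y values: none (0 points).
  x = 7: rhs = 11, matching y values: none (0 points).
  x = 8: rhs = 4, matching y values: 2, 11 (2 points).
  x = 9: rhs = 6, matching y values: none (0 points).
  x = 10: rhs = 10, matching y values: 6, 7 (2 points).
  x = 11: rhs = 9, matching y values: 3, 10 (2 points).
  x = 12: rhs = 9, matching y values: 3, 10 (2 points).
Total affine count: 17.
Full point count |E(F_13)| = 17 + 1 = 18.
Hasse bound: |18 − (13+1)| = |4| = 4 ≤ 2√13 ≈ 7.2111 ✓.


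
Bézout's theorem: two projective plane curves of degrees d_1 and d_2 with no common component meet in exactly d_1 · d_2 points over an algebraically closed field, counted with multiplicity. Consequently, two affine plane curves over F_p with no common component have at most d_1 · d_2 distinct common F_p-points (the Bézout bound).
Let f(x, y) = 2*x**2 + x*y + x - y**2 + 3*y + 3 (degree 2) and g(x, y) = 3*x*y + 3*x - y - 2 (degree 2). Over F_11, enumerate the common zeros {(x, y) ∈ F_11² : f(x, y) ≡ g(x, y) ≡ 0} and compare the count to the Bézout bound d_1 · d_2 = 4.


Common zeros: {(2, 8), (7, 4)}; count = 2; Bézout bound = 4.

deg(f) = 2, deg(g) = 2, so Bézout bound = 4.
Scan x ∈ F_11. For each x, list the y ∈ F_11 with f(x, y) ≡ 0 and those with g(x, y) ≡ 0 (mod 11); the common zeros in that column are the intersection.
  x = 0: f ≡ 0 at y ∈ ∅; g ≡ 0 at y ∈ {9}; common: ∅.
  x = 1: f ≡ 0 at y ∈ ∅; g ≡ 0 at y ∈ {5}; common: ∅.
  x = 2: f ≡ 0 at y ∈ {8}; g ≡ 0 at y ∈ {8}; common: {8}.
  x = 3: f ≡ 0 at y ∈ {3}; g ≡ 0 at y ∈ {6}; common: ∅.
  x = 4: f ≡ 0 at y ∈ ∅; g ≡ 0 at y ∈ ∅; common: ∅.
  x = 5: f ≡ 0 at y ∈ ∅; g ≡ 0 at y ∈ {3}; common: ∅.
  x = 6: f ≡ 0 at y ∈ {3, 6}; g ≡ 0 at y ∈ {1}; common: ∅.
  x = 7: f ≡ 0 at y ∈ {4, 6}; g ≡ 0 at y ∈ {4}; common: {4}.
  x = 8: f ≡ 0 at y ∈ ∅; g ≡ 0 at y ∈ {0}; common: ∅.
  x = 9: f ≡ 0 at y ∈ {5, 7}; g ≡ 0 at y ∈ {2}; common: ∅.
  x = 10: f ≡ 0 at y ∈ {5, 8}; g ≡ 0 at y ∈ {7}; common: ∅.
Collecting: common zeros = {(2, 8), (7, 4)}, so the count is 2.
Comparison with the Bézout bound: 2 ≤ 4 = deg(f)·deg(g), as expected for curves with no common component (the affine F_11-count falls short of the bound because intersections may lie at infinity, over extension fields, or carry multiplicity).


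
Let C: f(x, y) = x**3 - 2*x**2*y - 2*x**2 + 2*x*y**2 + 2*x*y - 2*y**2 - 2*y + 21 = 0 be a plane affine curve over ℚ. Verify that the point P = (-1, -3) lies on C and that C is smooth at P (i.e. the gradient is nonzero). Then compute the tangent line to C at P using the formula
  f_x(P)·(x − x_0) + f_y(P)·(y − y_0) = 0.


Tangent line at P: 7*x + 18*y + 61 = 0.

Step 1: f(-1, -3) = 0, so P lies on C.
Step 2: partial derivatives
  f_x(x, y) = 3*x**2 - 4*x*y - 4*x + 2*y**2 + 2*y, f_y(x, y) = -2*x**2 + 4*x*y + 2*x - 4*y - 2.
  f_x(P) = 7, f_y(P) = 18 (gradient nonzero, so P is smooth).
Step 3: tangent line at P: 7·(x − -1) + 18·(y − -3) = 0.
Expanding: 7*x + 18*y + 61 = 0.


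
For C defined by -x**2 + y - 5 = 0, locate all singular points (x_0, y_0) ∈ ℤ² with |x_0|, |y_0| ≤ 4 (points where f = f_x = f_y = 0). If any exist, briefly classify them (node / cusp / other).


No singular points in the scanned grid; C is smooth there.

Compute partial derivatives:
  f_x = -2*x.
  f_y = 1.
f_y = 1 is a nonzero constant, so f_y never vanishes: no point (x, y) can satisfy f = f_x = f_y = 0. In particular no (x, y) ∈ {−4, ..., 4}² is singular; the curve is smooth.
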